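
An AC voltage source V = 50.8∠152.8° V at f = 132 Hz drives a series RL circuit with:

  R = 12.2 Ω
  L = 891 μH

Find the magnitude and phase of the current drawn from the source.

Step 1 — Angular frequency: ω = 2π·f = 2π·132 = 829.4 rad/s.
Step 2 — Component impedances:
  R: Z = R = 12.2 Ω
  L: Z = jωL = j·829.4·0.000891 = 0 + j0.739 Ω
Step 3 — Series combination: Z_total = R + L = 12.2 + j0.739 Ω = 12.22∠3.5° Ω.
Step 4 — Source phasor: V = 50.8∠152.8° V = -45.18 + j23.22 V.
Step 5 — Ohm's law: I = V / Z_total = (-45.18 + j23.22) / (12.2 + j0.739) = -3.575 + j2.12 A.
Step 6 — Convert to polar: |I| = 4.156 A, ∠I = 149.3°.

I = 4.156∠149.3° A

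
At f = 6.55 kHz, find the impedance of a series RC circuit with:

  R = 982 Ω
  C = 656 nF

Step 1 — Angular frequency: ω = 2π·f = 2π·6550 = 4.115e+04 rad/s.
Step 2 — Component impedances:
  R: Z = R = 982 Ω
  C: Z = 1/(jωC) = -j/(ω·C) = 0 - j37.04 Ω
Step 3 — Series combination: Z_total = R + C = 982 - j37.04 Ω = 982.7∠-2.2° Ω.

Z = 982 - j37.04 Ω = 982.7∠-2.2° Ω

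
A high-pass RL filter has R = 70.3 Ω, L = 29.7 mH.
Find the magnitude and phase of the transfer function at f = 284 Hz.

Step 1 — Angular frequency: ω = 2π·284 = 1784 rad/s.
Step 2 — Transfer function: H(jω) = jωL/(R + jωL).
Step 3 — Numerator jωL = j·53; denominator R + jωL = 70.3 + j53.
Step 4 — H = 0.3624 + j0.4807.
Step 5 — Magnitude: |H| = 0.602 (-4.4 dB); phase: φ = 53.0°.

|H| = 0.602 (-4.4 dB), φ = 53.0°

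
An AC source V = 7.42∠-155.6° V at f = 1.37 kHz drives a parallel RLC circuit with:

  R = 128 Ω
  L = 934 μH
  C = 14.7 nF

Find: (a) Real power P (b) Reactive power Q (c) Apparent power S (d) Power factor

Step 1 — Angular frequency: ω = 2π·f = 2π·1370 = 8608 rad/s.
Step 2 — Component impedances:
  R: Z = R = 128 Ω
  L: Z = jωL = j·8608·0.000934 = 0 + j8.04 Ω
  C: Z = 1/(jωC) = -j/(ω·C) = 0 - j7903 Ω
Step 3 — Parallel combination: 1/Z_total = 1/R + 1/L + 1/C; Z_total = 0.504 + j8.016 Ω = 8.032∠86.4° Ω.
Step 4 — Source phasor: V = 7.42∠-155.6° V = -6.757 - j3.065 V.
Step 5 — Current: I = V / Z = -0.4337 + j0.8157 A = 0.9238∠118.0° A.
Step 6 — Complex power: S = V·I* = 0.4301 + j6.841 VA.
Step 7 — Real power: P = Re(S) = 0.4301 W.
Step 8 — Reactive power: Q = Im(S) = 6.841 VAR.
Step 9 — Apparent power: |S| = 6.854 VA.
Step 10 — Power factor: PF = P/|S| = 0.06275 (lagging).

(a) P = 0.4301 W  (b) Q = 6.841 VAR  (c) S = 6.854 VA  (d) PF = 0.06275 (lagging)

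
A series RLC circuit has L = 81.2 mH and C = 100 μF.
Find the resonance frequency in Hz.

Step 1 — Resonance condition Im(Z)=0 gives ω₀ = 1/√(LC).
Step 2 — ω₀ = 1/√(0.0812·0.0001) = 350.9 rad/s.
Step 3 — f₀ = ω₀/(2π) = 55.85 Hz.

f₀ = 55.85 Hz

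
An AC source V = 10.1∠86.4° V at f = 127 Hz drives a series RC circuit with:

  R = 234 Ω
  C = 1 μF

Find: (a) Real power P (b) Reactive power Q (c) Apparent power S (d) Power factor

Step 1 — Angular frequency: ω = 2π·f = 2π·127 = 798 rad/s.
Step 2 — Component impedances:
  R: Z = R = 234 Ω
  C: Z = 1/(jωC) = -j/(ω·C) = 0 - j1253 Ω
Step 3 — Series combination: Z_total = R + C = 234 - j1253 Ω = 1275∠-79.4° Ω.
Step 4 — Source phasor: V = 10.1∠86.4° V = 0.6342 + j10.08 V.
Step 5 — Current: I = V / Z = -0.007681 + j0.00194 A = 0.007923∠165.8° A.
Step 6 — Complex power: S = V·I* = 0.01469 - j0.07866 VA.
Step 7 — Real power: P = Re(S) = 0.01469 W.
Step 8 — Reactive power: Q = Im(S) = -0.07866 VAR.
Step 9 — Apparent power: |S| = 0.08002 VA.
Step 10 — Power factor: PF = P/|S| = 0.1836 (leading).

(a) P = 0.01469 W  (b) Q = -0.07866 VAR  (c) S = 0.08002 VA  (d) PF = 0.1836 (leading)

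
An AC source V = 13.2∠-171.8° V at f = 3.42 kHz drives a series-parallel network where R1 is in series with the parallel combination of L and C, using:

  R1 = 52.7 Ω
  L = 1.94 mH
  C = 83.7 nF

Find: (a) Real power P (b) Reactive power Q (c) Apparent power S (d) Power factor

Step 1 — Angular frequency: ω = 2π·f = 2π·3420 = 2.149e+04 rad/s.
Step 2 — Component impedances:
  R1: Z = R = 52.7 Ω
  L: Z = jωL = j·2.149e+04·0.00194 = 0 + j41.69 Ω
  C: Z = 1/(jωC) = -j/(ω·C) = 0 - j556 Ω
Step 3 — Parallel branch: L || C = 1/(1/L + 1/C) = 0 + j45.07 Ω.
Step 4 — Series with R1: Z_total = R1 + (L || C) = 52.7 + j45.07 Ω = 69.34∠40.5° Ω.
Step 5 — Source phasor: V = 13.2∠-171.8° V = -13.07 - j1.883 V.
Step 6 — Current: I = V / Z = -0.1608 + j0.1018 A = 0.1904∠147.7° A.
Step 7 — Complex power: S = V·I* = 1.91 + j1.633 VA.
Step 8 — Real power: P = Re(S) = 1.91 W.
Step 9 — Reactive power: Q = Im(S) = 1.633 VAR.
Step 10 — Apparent power: |S| = 2.513 VA.
Step 11 — Power factor: PF = P/|S| = 0.76 (lagging).

(a) P = 1.91 W  (b) Q = 1.633 VAR  (c) S = 2.513 VA  (d) PF = 0.76 (lagging)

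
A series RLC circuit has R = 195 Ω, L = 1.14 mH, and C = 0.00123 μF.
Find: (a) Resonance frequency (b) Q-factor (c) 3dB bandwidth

Step 1 — Resonance condition Im(Z)=0 gives ω₀ = 1/√(LC).
Step 2 — ω₀ = 1/√(0.00114·1.23e-09) = 8.445e+05 rad/s.
Step 3 — f₀ = ω₀/(2π) = 1.344e+05 Hz.
Step 4 — Series Q: Q = ω₀L/R = 8.445e+05·0.00114/195 = 4.937.
Step 5 — 3dB bandwidth: Δω = ω₀/Q = 1.711e+05 rad/s; BW = Δω/(2π) = 2.722e+04 Hz.

(a) f₀ = 1.344e+05 Hz  (b) Q = 4.937  (c) BW = 2.722e+04 Hz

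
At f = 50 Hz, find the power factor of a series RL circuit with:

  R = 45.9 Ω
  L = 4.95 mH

Step 1 — Angular frequency: ω = 2π·f = 2π·50 = 314.2 rad/s.
Step 2 — Component impedances:
  R: Z = R = 45.9 Ω
  L: Z = jωL = j·314.2·0.00495 = 0 + j1.555 Ω
Step 3 — Series combination: Z_total = R + L = 45.9 + j1.555 Ω = 45.93∠1.9° Ω.
Step 4 — Power factor: PF = cos(φ) = Re(Z)/|Z| = 45.9/45.926 = 0.9994.
Step 5 — Type: Im(Z) = 1.555 ⇒ lagging (phase φ = 1.9°).

PF = 0.9994 (lagging, φ = 1.9°)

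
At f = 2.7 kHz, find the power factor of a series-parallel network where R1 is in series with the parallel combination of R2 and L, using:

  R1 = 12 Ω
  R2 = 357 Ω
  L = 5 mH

Step 1 — Angular frequency: ω = 2π·f = 2π·2700 = 1.696e+04 rad/s.
Step 2 — Component impedances:
  R1: Z = R = 12 Ω
  R2: Z = R = 357 Ω
  L: Z = jωL = j·1.696e+04·0.005 = 0 + j84.82 Ω
Step 3 — Parallel branch: R2 || L = 1/(1/R2 + 1/L) = 19.08 + j80.29 Ω.
Step 4 — Series with R1: Z_total = R1 + (R2 || L) = 31.08 + j80.29 Ω = 86.09∠68.8° Ω.
Step 5 — Power factor: PF = cos(φ) = Re(Z)/|Z| = 31.08/86.09 = 0.361.
Step 6 — Type: Im(Z) = 80.29 ⇒ lagging (phase φ = 68.8°).

PF = 0.361 (lagging, φ = 68.8°)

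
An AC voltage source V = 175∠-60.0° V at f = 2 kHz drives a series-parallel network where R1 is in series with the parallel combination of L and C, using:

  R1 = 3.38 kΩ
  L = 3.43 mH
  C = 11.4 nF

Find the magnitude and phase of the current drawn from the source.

Step 1 — Angular frequency: ω = 2π·f = 2π·2000 = 1.257e+04 rad/s.
Step 2 — Component impedances:
  R1: Z = R = 3380 Ω
  L: Z = jωL = j·1.257e+04·0.00343 = 0 + j43.1 Ω
  C: Z = 1/(jωC) = -j/(ω·C) = 0 - j6980 Ω
Step 3 — Parallel branch: L || C = 1/(1/L + 1/C) = 0 + j43.37 Ω.
Step 4 — Series with R1: Z_total = R1 + (L || C) = 3380 + j43.37 Ω = 3380∠0.7° Ω.
Step 5 — Source phasor: V = 175∠-60.0° V = 87.5 - j151.6 V.
Step 6 — Ohm's law: I = V / Z_total = (87.5 - j151.6) / (3380 + j43.37) = 0.02531 - j0.04516 A.
Step 7 — Convert to polar: |I| = 0.05177 A, ∠I = -60.7°.

I = 0.05177∠-60.7° A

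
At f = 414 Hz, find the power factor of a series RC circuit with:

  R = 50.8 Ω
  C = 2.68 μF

Step 1 — Angular frequency: ω = 2π·f = 2π·414 = 2601 rad/s.
Step 2 — Component impedances:
  R: Z = R = 50.8 Ω
  C: Z = 1/(jωC) = -j/(ω·C) = 0 - j143.4 Ω
Step 3 — Series combination: Z_total = R + C = 50.8 - j143.4 Ω = 152.2∠-70.5° Ω.
Step 4 — Power factor: PF = cos(φ) = Re(Z)/|Z| = 50.8/152.2 = 0.3338.
Step 5 — Type: Im(Z) = -143.4 ⇒ leading (phase φ = -70.5°).

PF = 0.3338 (leading, φ = -70.5°)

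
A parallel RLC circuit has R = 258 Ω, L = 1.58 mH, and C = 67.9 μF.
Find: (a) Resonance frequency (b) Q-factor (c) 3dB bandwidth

Step 1 — Resonance: ω₀ = 1/√(LC) = 1/√(0.00158·6.79e-05) = 3053 rad/s.
Step 2 — f₀ = ω₀/(2π) = 485.9 Hz.
Step 3 — Parallel Q: Q = R/(ω₀L) = 258/(3053·0.00158) = 53.48.
Step 4 — Bandwidth: Δω = ω₀/Q = 57.08 rad/s; BW = Δω/(2π) = 9.085 Hz.

(a) f₀ = 485.9 Hz  (b) Q = 53.48  (c) BW = 9.085 Hz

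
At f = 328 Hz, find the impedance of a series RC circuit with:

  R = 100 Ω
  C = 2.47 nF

Step 1 — Angular frequency: ω = 2π·f = 2π·328 = 2061 rad/s.
Step 2 — Component impedances:
  R: Z = R = 100 Ω
  C: Z = 1/(jωC) = -j/(ω·C) = 0 - j1.964e+05 Ω
Step 3 — Series combination: Z_total = R + C = 100 - j1.964e+05 Ω = 1.964e+05∠-90.0° Ω.

Z = 100 - j1.964e+05 Ω = 1.964e+05∠-90.0° Ω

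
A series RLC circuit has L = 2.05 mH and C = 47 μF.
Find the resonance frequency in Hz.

Step 1 — Resonance condition Im(Z)=0 gives ω₀ = 1/√(LC).
Step 2 — ω₀ = 1/√(0.00205·4.7e-05) = 3222 rad/s.
Step 3 — f₀ = ω₀/(2π) = 512.7 Hz.

f₀ = 512.7 Hz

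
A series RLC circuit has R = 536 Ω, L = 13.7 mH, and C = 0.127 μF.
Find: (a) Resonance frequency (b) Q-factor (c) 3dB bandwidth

Step 1 — Resonance: ω₀ = 1/√(LC) = 1/√(0.0137·1.27e-07) = 2.397e+04 rad/s.
Step 2 — f₀ = ω₀/(2π) = 3816 Hz.
Step 3 — Series Q: Q = ω₀L/R = 2.397e+04·0.0137/536 = 0.6128.
Step 4 — Bandwidth: Δω = ω₀/Q = 3.912e+04 rad/s; BW = Δω/(2π) = 6227 Hz.

(a) f₀ = 3816 Hz  (b) Q = 0.6128  (c) BW = 6227 Hz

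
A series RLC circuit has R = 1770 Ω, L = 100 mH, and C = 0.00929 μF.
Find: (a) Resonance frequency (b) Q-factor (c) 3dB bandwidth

Step 1 — Resonance condition Im(Z)=0 gives ω₀ = 1/√(LC).
Step 2 — ω₀ = 1/√(0.1·9.29e-09) = 3.281e+04 rad/s.
Step 3 — f₀ = ω₀/(2π) = 5222 Hz.
Step 4 — Series Q: Q = ω₀L/R = 3.281e+04·0.1/1770 = 1.854.
Step 5 — 3dB bandwidth: Δω = ω₀/Q = 1.77e+04 rad/s; BW = Δω/(2π) = 2817 Hz.

(a) f₀ = 5222 Hz  (b) Q = 1.854  (c) BW = 2817 Hz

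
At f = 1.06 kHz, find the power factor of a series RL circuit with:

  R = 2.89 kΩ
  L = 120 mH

Step 1 — Angular frequency: ω = 2π·f = 2π·1060 = 6660 rad/s.
Step 2 — Component impedances:
  R: Z = R = 2890 Ω
  L: Z = jωL = j·6660·0.12 = 0 + j799.2 Ω
Step 3 — Series combination: Z_total = R + L = 2890 + j799.2 Ω = 2998∠15.5° Ω.
Step 4 — Power factor: PF = cos(φ) = Re(Z)/|Z| = 2890/2998.5 = 0.9638.
Step 5 — Type: Im(Z) = 799.2 ⇒ lagging (phase φ = 15.5°).

PF = 0.9638 (lagging, φ = 15.5°)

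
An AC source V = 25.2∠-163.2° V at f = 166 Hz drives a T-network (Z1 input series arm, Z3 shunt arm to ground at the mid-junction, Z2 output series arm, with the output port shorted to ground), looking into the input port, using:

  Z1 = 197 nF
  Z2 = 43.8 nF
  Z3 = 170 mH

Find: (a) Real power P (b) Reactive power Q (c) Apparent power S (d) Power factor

Step 1 — Angular frequency: ω = 2π·f = 2π·166 = 1043 rad/s.
Step 2 — Component impedances:
  Z1: Z = 1/(jωC) = -j/(ω·C) = 0 - j4867 Ω
  Z2: Z = 1/(jωC) = -j/(ω·C) = 0 - j2.189e+04 Ω
  Z3: Z = jωL = j·1043·0.17 = 0 + j177.3 Ω
Step 3 — With the output port shorted to ground, the output series arm Z2 runs from the junction to ground; the shunt arm Z3 also runs from the junction to ground. They appear in parallel: Z3 || Z2 = 0 + j178.8 Ω.
Step 4 — Series with input arm Z1: Z_in = Z1 + (Z3 || Z2) = 0 - j4688 Ω = 4688∠-90.0° Ω.
Step 5 — Source phasor: V = 25.2∠-163.2° V = -24.12 - j7.284 V.
Step 6 — Current: I = V / Z = 0.001554 - j0.005146 A = 0.005375∠-73.2° A.
Step 7 — Complex power: S = V·I* = 0 - j0.1355 VA.
Step 8 — Real power: P = Re(S) = 0 W.
Step 9 — Reactive power: Q = Im(S) = -0.1355 VAR.
Step 10 — Apparent power: |S| = 0.1355 VA.
Step 11 — Power factor: PF = P/|S| = 0 (leading).

(a) P = 0 W  (b) Q = -0.1355 VAR  (c) S = 0.1355 VA  (d) PF = 0 (leading)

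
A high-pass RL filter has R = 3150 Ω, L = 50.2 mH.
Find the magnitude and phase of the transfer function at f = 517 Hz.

Step 1 — Angular frequency: ω = 2π·517 = 3248 rad/s.
Step 2 — Transfer function: H(jω) = jωL/(R + jωL).
Step 3 — Numerator jωL = j·163.1; denominator R + jωL = 3150 + j163.1.
Step 4 — H = 0.002673 + j0.05163.
Step 5 — Magnitude: |H| = 0.0517 (-25.7 dB); phase: φ = 87.0°.

|H| = 0.0517 (-25.7 dB), φ = 87.0°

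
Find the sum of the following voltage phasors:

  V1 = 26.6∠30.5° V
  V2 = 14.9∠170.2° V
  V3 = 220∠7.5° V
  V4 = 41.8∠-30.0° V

Step 1 — Convert each phasor to rectangular form:
  V1 = 26.6·(cos(30.5°) + j·sin(30.5°)) = 22.92 + j13.5 V
  V2 = 14.9·(cos(170.2°) + j·sin(170.2°)) = -14.68 + j2.536 V
  V3 = 220·(cos(7.5°) + j·sin(7.5°)) = 218.1 + j28.72 V
  V4 = 41.8·(cos(-30.0°) + j·sin(-30.0°)) = 36.2 - j20.9 V
Step 2 — Sum components: V_total = 262.6 + j23.85 V.
Step 3 — Convert to polar: |V_total| = 263.6 V, ∠V_total = 5.2°.

V_total = 263.6∠5.2° V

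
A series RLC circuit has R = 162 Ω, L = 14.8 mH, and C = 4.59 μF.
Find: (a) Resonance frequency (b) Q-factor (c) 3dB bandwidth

Step 1 — Resonance condition Im(Z)=0 gives ω₀ = 1/√(LC).
Step 2 — ω₀ = 1/√(0.0148·4.59e-06) = 3837 rad/s.
Step 3 — f₀ = ω₀/(2π) = 610.6 Hz.
Step 4 — Series Q: Q = ω₀L/R = 3837·0.0148/162 = 0.3505.
Step 5 — 3dB bandwidth: Δω = ω₀/Q = 1.095e+04 rad/s; BW = Δω/(2π) = 1742 Hz.

(a) f₀ = 610.6 Hz  (b) Q = 0.3505  (c) BW = 1742 Hz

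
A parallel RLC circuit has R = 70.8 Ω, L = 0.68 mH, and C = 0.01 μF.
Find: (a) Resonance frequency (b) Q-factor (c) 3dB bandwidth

Step 1 — Resonance: ω₀ = 1/√(LC) = 1/√(0.00068·1e-08) = 3.835e+05 rad/s.
Step 2 — f₀ = ω₀/(2π) = 6.103e+04 Hz.
Step 3 — Parallel Q: Q = R/(ω₀L) = 70.8/(3.835e+05·0.00068) = 0.2715.
Step 4 — Bandwidth: Δω = ω₀/Q = 1.412e+06 rad/s; BW = Δω/(2π) = 2.248e+05 Hz.

(a) f₀ = 6.103e+04 Hz  (b) Q = 0.2715  (c) BW = 2.248e+05 Hz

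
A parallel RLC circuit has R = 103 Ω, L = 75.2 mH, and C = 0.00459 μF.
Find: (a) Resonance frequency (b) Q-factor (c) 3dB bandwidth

Step 1 — Resonance: ω₀ = 1/√(LC) = 1/√(0.0752·4.59e-09) = 5.383e+04 rad/s.
Step 2 — f₀ = ω₀/(2π) = 8567 Hz.
Step 3 — Parallel Q: Q = R/(ω₀L) = 103/(5.383e+04·0.0752) = 0.02545.
Step 4 — Bandwidth: Δω = ω₀/Q = 2.115e+06 rad/s; BW = Δω/(2π) = 3.366e+05 Hz.

(a) f₀ = 8567 Hz  (b) Q = 0.02545  (c) BW = 3.366e+05 Hz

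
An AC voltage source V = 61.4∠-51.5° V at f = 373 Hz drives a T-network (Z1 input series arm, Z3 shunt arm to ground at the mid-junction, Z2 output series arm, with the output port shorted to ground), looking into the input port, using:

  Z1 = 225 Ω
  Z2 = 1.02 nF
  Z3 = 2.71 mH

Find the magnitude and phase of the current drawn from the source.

Step 1 — Angular frequency: ω = 2π·f = 2π·373 = 2344 rad/s.
Step 2 — Component impedances:
  Z1: Z = R = 225 Ω
  Z2: Z = 1/(jωC) = -j/(ω·C) = 0 - j4.183e+05 Ω
  Z3: Z = jωL = j·2344·0.00271 = 0 + j6.351 Ω
Step 3 — With the output port shorted to ground, the output series arm Z2 runs from the junction to ground; the shunt arm Z3 also runs from the junction to ground. They appear in parallel: Z3 || Z2 = 0 + j6.351 Ω.
Step 4 — Series with input arm Z1: Z_in = Z1 + (Z3 || Z2) = 225 + j6.351 Ω = 225.1∠1.6° Ω.
Step 5 — Source phasor: V = 61.4∠-51.5° V = 38.22 - j48.05 V.
Step 6 — Ohm's law: I = V / Z_total = (38.22 - j48.05) / (225 + j6.351) = 0.1637 - j0.2182 A.
Step 7 — Convert to polar: |I| = 0.2728 A, ∠I = -53.1°.

I = 0.2728∠-53.1° A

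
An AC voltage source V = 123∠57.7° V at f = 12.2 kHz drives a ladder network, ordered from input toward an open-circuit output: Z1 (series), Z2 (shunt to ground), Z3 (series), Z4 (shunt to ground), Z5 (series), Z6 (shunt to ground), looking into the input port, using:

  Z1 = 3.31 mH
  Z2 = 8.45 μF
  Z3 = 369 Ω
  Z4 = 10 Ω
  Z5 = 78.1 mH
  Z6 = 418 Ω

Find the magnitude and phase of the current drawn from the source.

Step 1 — Angular frequency: ω = 2π·f = 2π·1.22e+04 = 7.665e+04 rad/s.
Step 2 — Component impedances:
  Z1: Z = jωL = j·7.665e+04·0.00331 = 0 + j253.7 Ω
  Z2: Z = 1/(jωC) = -j/(ω·C) = 0 - j1.544 Ω
  Z3: Z = R = 369 Ω
  Z4: Z = R = 10 Ω
  Z5: Z = jωL = j·7.665e+04·0.0781 = 0 + j5987 Ω
  Z6: Z = R = 418 Ω
Step 3 — Ladder network (open output): work backward from the far end, alternating series and parallel combinations. Z_in = 0.006289 + j252.2 Ω = 252.2∠90.0° Ω.
Step 4 — Source phasor: V = 123∠57.7° V = 65.73 + j104 V.
Step 5 — Ohm's law: I = V / Z_total = (65.73 + j104) / (0.006289 + j252.2) = 0.4123 - j0.2606 A.
Step 6 — Convert to polar: |I| = 0.4877 A, ∠I = -32.3°.

I = 0.4877∠-32.3° A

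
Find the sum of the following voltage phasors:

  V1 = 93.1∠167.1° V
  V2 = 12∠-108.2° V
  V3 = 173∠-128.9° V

Step 1 — Convert each phasor to rectangular form:
  V1 = 93.1·(cos(167.1°) + j·sin(167.1°)) = -90.75 + j20.78 V
  V2 = 12·(cos(-108.2°) + j·sin(-108.2°)) = -3.748 - j11.4 V
  V3 = 173·(cos(-128.9°) + j·sin(-128.9°)) = -108.6 - j134.6 V
Step 2 — Sum components: V_total = -203.1 - j125.3 V.
Step 3 — Convert to polar: |V_total| = 238.6 V, ∠V_total = -148.3°.

V_total = 238.6∠-148.3° V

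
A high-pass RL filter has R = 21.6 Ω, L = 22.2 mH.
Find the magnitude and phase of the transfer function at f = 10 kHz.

Step 1 — Angular frequency: ω = 2π·1e+04 = 6.283e+04 rad/s.
Step 2 — Transfer function: H(jω) = jωL/(R + jωL).
Step 3 — Numerator jωL = j·1395; denominator R + jωL = 21.6 + j1395.
Step 4 — H = 0.9998 + j0.01548.
Step 5 — Magnitude: |H| = 0.9999 (-0.0 dB); phase: φ = 0.9°.

|H| = 0.9999 (-0.0 dB), φ = 0.9°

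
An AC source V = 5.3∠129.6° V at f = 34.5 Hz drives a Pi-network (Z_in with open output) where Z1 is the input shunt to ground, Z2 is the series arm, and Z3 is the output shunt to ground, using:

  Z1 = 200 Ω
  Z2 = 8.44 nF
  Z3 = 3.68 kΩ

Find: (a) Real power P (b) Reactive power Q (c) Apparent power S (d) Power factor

Step 1 — Angular frequency: ω = 2π·f = 2π·34.5 = 216.8 rad/s.
Step 2 — Component impedances:
  Z1: Z = R = 200 Ω
  Z2: Z = 1/(jωC) = -j/(ω·C) = 0 - j5.466e+05 Ω
  Z3: Z = R = 3680 Ω
Step 3 — With open output, the series arm Z2 and the output shunt Z3 appear in series to ground: Z2 + Z3 = 3680 - j5.466e+05 Ω.
Step 4 — Parallel with input shunt Z1: Z_in = Z1 || (Z2 + Z3) = 200 - j0.07318 Ω = 200∠-0.0° Ω.
Step 5 — Source phasor: V = 5.3∠129.6° V = -3.378 + j4.084 V.
Step 6 — Current: I = V / Z = -0.0169 + j0.02041 A = 0.0265∠129.6° A.
Step 7 — Complex power: S = V·I* = 0.1405 - j5.139e-05 VA.
Step 8 — Real power: P = Re(S) = 0.1405 W.
Step 9 — Reactive power: Q = Im(S) = -5.139e-05 VAR.
Step 10 — Apparent power: |S| = 0.1405 VA.
Step 11 — Power factor: PF = P/|S| = 1 (leading).

(a) P = 0.1405 W  (b) Q = -5.139e-05 VAR  (c) S = 0.1405 VA  (d) PF = 1 (leading)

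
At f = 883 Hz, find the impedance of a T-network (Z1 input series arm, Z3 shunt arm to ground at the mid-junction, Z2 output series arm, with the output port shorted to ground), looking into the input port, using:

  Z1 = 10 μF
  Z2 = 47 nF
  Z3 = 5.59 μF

Step 1 — Angular frequency: ω = 2π·f = 2π·883 = 5548 rad/s.
Step 2 — Component impedances:
  Z1: Z = 1/(jωC) = -j/(ω·C) = 0 - j18.02 Ω
  Z2: Z = 1/(jωC) = -j/(ω·C) = 0 - j3835 Ω
  Z3: Z = 1/(jωC) = -j/(ω·C) = 0 - j32.24 Ω
Step 3 — With the output port shorted to ground, the output series arm Z2 runs from the junction to ground; the shunt arm Z3 also runs from the junction to ground. They appear in parallel: Z3 || Z2 = 0 - j31.98 Ω.
Step 4 — Series with input arm Z1: Z_in = Z1 + (Z3 || Z2) = 0 - j50 Ω = 50∠-90.0° Ω.

Z = 0 - j50 Ω = 50∠-90.0° Ω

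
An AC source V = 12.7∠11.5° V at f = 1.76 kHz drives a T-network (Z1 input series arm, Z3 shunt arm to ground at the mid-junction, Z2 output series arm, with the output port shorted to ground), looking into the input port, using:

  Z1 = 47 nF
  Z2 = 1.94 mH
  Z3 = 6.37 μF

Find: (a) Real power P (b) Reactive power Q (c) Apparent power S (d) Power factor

Step 1 — Angular frequency: ω = 2π·f = 2π·1760 = 1.106e+04 rad/s.
Step 2 — Component impedances:
  Z1: Z = 1/(jωC) = -j/(ω·C) = 0 - j1924 Ω
  Z2: Z = jωL = j·1.106e+04·0.00194 = 0 + j21.45 Ω
  Z3: Z = 1/(jωC) = -j/(ω·C) = 0 - j14.2 Ω
Step 3 — With the output port shorted to ground, the output series arm Z2 runs from the junction to ground; the shunt arm Z3 also runs from the junction to ground. They appear in parallel: Z3 || Z2 = 0 - j41.97 Ω.
Step 4 — Series with input arm Z1: Z_in = Z1 + (Z3 || Z2) = 0 - j1966 Ω = 1966∠-90.0° Ω.
Step 5 — Source phasor: V = 12.7∠11.5° V = 12.45 + j2.532 V.
Step 6 — Current: I = V / Z = -0.001288 + j0.00633 A = 0.00646∠101.5° A.
Step 7 — Complex power: S = V·I* = 0 - j0.08204 VA.
Step 8 — Real power: P = Re(S) = 0 W.
Step 9 — Reactive power: Q = Im(S) = -0.08204 VAR.
Step 10 — Apparent power: |S| = 0.08204 VA.
Step 11 — Power factor: PF = P/|S| = 0 (leading).

(a) P = 0 W  (b) Q = -0.08204 VAR  (c) S = 0.08204 VA  (d) PF = 0 (leading)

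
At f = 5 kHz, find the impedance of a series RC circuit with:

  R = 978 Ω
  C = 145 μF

Step 1 — Angular frequency: ω = 2π·f = 2π·5000 = 3.142e+04 rad/s.
Step 2 — Component impedances:
  R: Z = R = 978 Ω
  C: Z = 1/(jωC) = -j/(ω·C) = 0 - j0.2195 Ω
Step 3 — Series combination: Z_total = R + C = 978 - j0.2195 Ω = 978∠-0.0° Ω.

Z = 978 - j0.2195 Ω = 978∠-0.0° Ω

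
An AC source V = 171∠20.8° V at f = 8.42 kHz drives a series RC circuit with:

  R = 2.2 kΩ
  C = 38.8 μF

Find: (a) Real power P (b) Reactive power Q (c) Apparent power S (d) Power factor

Step 1 — Angular frequency: ω = 2π·f = 2π·8420 = 5.29e+04 rad/s.
Step 2 — Component impedances:
  R: Z = R = 2200 Ω
  C: Z = 1/(jωC) = -j/(ω·C) = 0 - j0.4872 Ω
Step 3 — Series combination: Z_total = R + C = 2200 - j0.4872 Ω = 2200∠-0.0° Ω.
Step 4 — Source phasor: V = 171∠20.8° V = 159.9 + j60.72 V.
Step 5 — Current: I = V / Z = 0.07266 + j0.02762 A = 0.07773∠20.8° A.
Step 6 — Complex power: S = V·I* = 13.29 - j0.002943 VA.
Step 7 — Real power: P = Re(S) = 13.29 W.
Step 8 — Reactive power: Q = Im(S) = -0.002943 VAR.
Step 9 — Apparent power: |S| = 13.29 VA.
Step 10 — Power factor: PF = P/|S| = 1 (leading).

(a) P = 13.29 W  (b) Q = -0.002943 VAR  (c) S = 13.29 VA  (d) PF = 1 (leading)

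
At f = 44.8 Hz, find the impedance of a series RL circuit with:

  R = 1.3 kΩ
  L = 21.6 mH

Step 1 — Angular frequency: ω = 2π·f = 2π·44.8 = 281.5 rad/s.
Step 2 — Component impedances:
  R: Z = R = 1300 Ω
  L: Z = jωL = j·281.5·0.0216 = 0 + j6.08 Ω
Step 3 — Series combination: Z_total = R + L = 1300 + j6.08 Ω = 1300∠0.3° Ω.

Z = 1300 + j6.08 Ω = 1300∠0.3° Ω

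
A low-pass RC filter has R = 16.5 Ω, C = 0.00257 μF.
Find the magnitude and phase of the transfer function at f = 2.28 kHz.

Step 1 — Angular frequency: ω = 2π·2280 = 1.433e+04 rad/s.
Step 2 — Transfer function: H(jω) = 1/(1 + jωRC).
Step 3 — Denominator: 1 + jωRC = 1 + j·1.433e+04·16.5·2.57e-09 = 1 + j0.0006075.
Step 4 — H = 1 - j0.0006075.
Step 5 — Magnitude: |H| = 1 (-0.0 dB); phase: φ = -0.0°.

|H| = 1 (-0.0 dB), φ = -0.0°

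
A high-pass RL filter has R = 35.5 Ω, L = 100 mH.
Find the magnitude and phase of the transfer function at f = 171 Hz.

Step 1 — Angular frequency: ω = 2π·171 = 1074 rad/s.
Step 2 — Transfer function: H(jω) = jωL/(R + jωL).
Step 3 — Numerator jωL = j·107.4; denominator R + jωL = 35.5 + j107.4.
Step 4 — H = 0.9016 + j0.2979.
Step 5 — Magnitude: |H| = 0.9495 (-0.4 dB); phase: φ = 18.3°.

|H| = 0.9495 (-0.4 dB), φ = 18.3°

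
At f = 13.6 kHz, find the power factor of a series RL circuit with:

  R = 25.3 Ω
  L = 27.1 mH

Step 1 — Angular frequency: ω = 2π·f = 2π·1.36e+04 = 8.545e+04 rad/s.
Step 2 — Component impedances:
  R: Z = R = 25.3 Ω
  L: Z = jωL = j·8.545e+04·0.0271 = 0 + j2316 Ω
Step 3 — Series combination: Z_total = R + L = 25.3 + j2316 Ω = 2316∠89.4° Ω.
Step 4 — Power factor: PF = cos(φ) = Re(Z)/|Z| = 25.3/2316 = 0.01092.
Step 5 — Type: Im(Z) = 2316 ⇒ lagging (phase φ = 89.4°).

PF = 0.01092 (lagging, φ = 89.4°)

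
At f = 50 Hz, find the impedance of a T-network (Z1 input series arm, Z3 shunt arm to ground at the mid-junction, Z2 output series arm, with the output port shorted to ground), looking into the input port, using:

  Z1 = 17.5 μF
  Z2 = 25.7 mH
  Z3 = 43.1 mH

Step 1 — Angular frequency: ω = 2π·f = 2π·50 = 314.2 rad/s.
Step 2 — Component impedances:
  Z1: Z = 1/(jωC) = -j/(ω·C) = 0 - j181.9 Ω
  Z2: Z = jωL = j·314.2·0.0257 = 0 + j8.074 Ω
  Z3: Z = jωL = j·314.2·0.0431 = 0 + j13.54 Ω
Step 3 — With the output port shorted to ground, the output series arm Z2 runs from the junction to ground; the shunt arm Z3 also runs from the junction to ground. They appear in parallel: Z3 || Z2 = 0 + j5.058 Ω.
Step 4 — Series with input arm Z1: Z_in = Z1 + (Z3 || Z2) = 0 - j176.8 Ω = 176.8∠-90.0° Ω.

Z = 0 - j176.8 Ω = 176.8∠-90.0° Ω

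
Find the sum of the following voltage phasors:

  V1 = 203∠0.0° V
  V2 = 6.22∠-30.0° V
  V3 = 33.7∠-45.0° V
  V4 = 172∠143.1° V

Step 1 — Convert each phasor to rectangular form:
  V1 = 203·(cos(0.0°) + j·sin(0.0°)) = 203 V
  V2 = 6.22·(cos(-30.0°) + j·sin(-30.0°)) = 5.387 - j3.11 V
  V3 = 33.7·(cos(-45.0°) + j·sin(-45.0°)) = 23.83 - j23.83 V
  V4 = 172·(cos(143.1°) + j·sin(143.1°)) = -137.5 + j103.3 V
Step 2 — Sum components: V_total = 94.67 + j76.33 V.
Step 3 — Convert to polar: |V_total| = 121.6 V, ∠V_total = 38.9°.

V_total = 121.6∠38.9° V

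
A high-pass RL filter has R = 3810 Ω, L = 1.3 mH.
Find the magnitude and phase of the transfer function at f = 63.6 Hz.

Step 1 — Angular frequency: ω = 2π·63.6 = 399.6 rad/s.
Step 2 — Transfer function: H(jω) = jωL/(R + jωL).
Step 3 — Numerator jωL = j·0.5195; denominator R + jωL = 3810 + j0.5195.
Step 4 — H = 1.859e-08 + j0.0001364.
Step 5 — Magnitude: |H| = 0.0001364 (-77.3 dB); phase: φ = 90.0°.

|H| = 0.0001364 (-77.3 dB), φ = 90.0°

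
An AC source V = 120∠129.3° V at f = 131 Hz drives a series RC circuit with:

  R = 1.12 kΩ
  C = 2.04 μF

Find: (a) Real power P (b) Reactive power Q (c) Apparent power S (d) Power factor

Step 1 — Angular frequency: ω = 2π·f = 2π·131 = 823.1 rad/s.
Step 2 — Component impedances:
  R: Z = R = 1120 Ω
  C: Z = 1/(jωC) = -j/(ω·C) = 0 - j595.6 Ω
Step 3 — Series combination: Z_total = R + C = 1120 - j595.6 Ω = 1268∠-28.0° Ω.
Step 4 — Source phasor: V = 120∠129.3° V = -76.01 + j92.86 V.
Step 5 — Current: I = V / Z = -0.08727 + j0.0365 A = 0.0946∠157.3° A.
Step 6 — Complex power: S = V·I* = 10.02 - j5.33 VA.
Step 7 — Real power: P = Re(S) = 10.02 W.
Step 8 — Reactive power: Q = Im(S) = -5.33 VAR.
Step 9 — Apparent power: |S| = 11.35 VA.
Step 10 — Power factor: PF = P/|S| = 0.8829 (leading).

(a) P = 10.02 W  (b) Q = -5.33 VAR  (c) S = 11.35 VA  (d) PF = 0.8829 (leading)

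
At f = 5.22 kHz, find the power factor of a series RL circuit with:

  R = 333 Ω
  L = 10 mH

Step 1 — Angular frequency: ω = 2π·f = 2π·5220 = 3.28e+04 rad/s.
Step 2 — Component impedances:
  R: Z = R = 333 Ω
  L: Z = jωL = j·3.28e+04·0.01 = 0 + j328 Ω
Step 3 — Series combination: Z_total = R + L = 333 + j328 Ω = 467.4∠44.6° Ω.
Step 4 — Power factor: PF = cos(φ) = Re(Z)/|Z| = 333/467.4 = 0.7125.
Step 5 — Type: Im(Z) = 328 ⇒ lagging (phase φ = 44.6°).

PF = 0.7125 (lagging, φ = 44.6°)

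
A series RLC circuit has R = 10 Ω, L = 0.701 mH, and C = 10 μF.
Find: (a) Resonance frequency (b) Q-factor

Step 1 — Resonance condition Im(Z)=0 gives ω₀ = 1/√(LC).
Step 2 — ω₀ = 1/√(0.000701·1e-05) = 1.194e+04 rad/s.
Step 3 — f₀ = ω₀/(2π) = 1901 Hz.
Step 4 — Series Q: Q = ω₀L/R = 1.194e+04·0.000701/10 = 0.8373.

(a) f₀ = 1901 Hz  (b) Q = 0.8373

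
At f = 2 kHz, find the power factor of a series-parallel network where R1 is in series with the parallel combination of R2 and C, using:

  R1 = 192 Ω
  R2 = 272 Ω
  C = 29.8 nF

Step 1 — Angular frequency: ω = 2π·f = 2π·2000 = 1.257e+04 rad/s.
Step 2 — Component impedances:
  R1: Z = R = 192 Ω
  R2: Z = R = 272 Ω
  C: Z = 1/(jωC) = -j/(ω·C) = 0 - j2670 Ω
Step 3 — Parallel branch: R2 || C = 1/(1/R2 + 1/C) = 269.2 - j27.42 Ω.
Step 4 — Series with R1: Z_total = R1 + (R2 || C) = 461.2 - j27.42 Ω = 462∠-3.4° Ω.
Step 5 — Power factor: PF = cos(φ) = Re(Z)/|Z| = 461.21/462.02 = 0.9982.
Step 6 — Type: Im(Z) = -27.42 ⇒ leading (phase φ = -3.4°).

PF = 0.9982 (leading, φ = -3.4°)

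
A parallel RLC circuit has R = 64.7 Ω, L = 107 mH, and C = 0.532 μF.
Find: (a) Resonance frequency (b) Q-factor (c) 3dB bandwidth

Step 1 — Resonance: ω₀ = 1/√(LC) = 1/√(0.107·5.32e-07) = 4191 rad/s.
Step 2 — f₀ = ω₀/(2π) = 667.1 Hz.
Step 3 — Parallel Q: Q = R/(ω₀L) = 64.7/(4191·0.107) = 0.1443.
Step 4 — Bandwidth: Δω = ω₀/Q = 2.905e+04 rad/s; BW = Δω/(2π) = 4624 Hz.

(a) f₀ = 667.1 Hz  (b) Q = 0.1443  (c) BW = 4624 Hz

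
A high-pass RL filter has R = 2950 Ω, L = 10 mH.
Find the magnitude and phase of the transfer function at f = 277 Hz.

Step 1 — Angular frequency: ω = 2π·277 = 1740 rad/s.
Step 2 — Transfer function: H(jω) = jωL/(R + jωL).
Step 3 — Numerator jωL = j·17.4; denominator R + jωL = 2950 + j17.4.
Step 4 — H = 3.481e-05 + j0.0059.
Step 5 — Magnitude: |H| = 0.0059 (-44.6 dB); phase: φ = 89.7°.

|H| = 0.0059 (-44.6 dB), φ = 89.7°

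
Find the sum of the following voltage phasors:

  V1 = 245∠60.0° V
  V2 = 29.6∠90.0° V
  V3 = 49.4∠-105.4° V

Step 1 — Convert each phasor to rectangular form:
  V1 = 245·(cos(60.0°) + j·sin(60.0°)) = 122.5 + j212.2 V
  V2 = 29.6·(cos(90.0°) + j·sin(90.0°)) = 0 + j29.6 V
  V3 = 49.4·(cos(-105.4°) + j·sin(-105.4°)) = -13.12 - j47.63 V
Step 2 — Sum components: V_total = 109.4 + j194.1 V.
Step 3 — Convert to polar: |V_total| = 222.8 V, ∠V_total = 60.6°.

V_total = 222.8∠60.6° V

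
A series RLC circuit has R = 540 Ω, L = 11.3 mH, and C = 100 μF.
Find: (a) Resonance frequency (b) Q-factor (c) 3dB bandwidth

Step 1 — Resonance: ω₀ = 1/√(LC) = 1/√(0.0113·0.0001) = 940.7 rad/s.
Step 2 — f₀ = ω₀/(2π) = 149.7 Hz.
Step 3 — Series Q: Q = ω₀L/R = 940.7·0.0113/540 = 0.01969.
Step 4 — Bandwidth: Δω = ω₀/Q = 4.779e+04 rad/s; BW = Δω/(2π) = 7606 Hz.

(a) f₀ = 149.7 Hz  (b) Q = 0.01969  (c) BW = 7606 Hz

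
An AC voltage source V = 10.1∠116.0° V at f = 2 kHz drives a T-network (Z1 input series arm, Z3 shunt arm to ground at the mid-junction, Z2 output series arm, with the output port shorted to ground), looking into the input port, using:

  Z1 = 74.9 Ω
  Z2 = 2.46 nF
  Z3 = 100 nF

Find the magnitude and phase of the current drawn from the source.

Step 1 — Angular frequency: ω = 2π·f = 2π·2000 = 1.257e+04 rad/s.
Step 2 — Component impedances:
  Z1: Z = R = 74.9 Ω
  Z2: Z = 1/(jωC) = -j/(ω·C) = 0 - j3.235e+04 Ω
  Z3: Z = 1/(jωC) = -j/(ω·C) = 0 - j795.8 Ω
Step 3 — With the output port shorted to ground, the output series arm Z2 runs from the junction to ground; the shunt arm Z3 also runs from the junction to ground. They appear in parallel: Z3 || Z2 = 0 - j776.7 Ω.
Step 4 — Series with input arm Z1: Z_in = Z1 + (Z3 || Z2) = 74.9 - j776.7 Ω = 780.3∠-84.5° Ω.
Step 5 — Source phasor: V = 10.1∠116.0° V = -4.428 + j9.078 V.
Step 6 — Ohm's law: I = V / Z_total = (-4.428 + j9.078) / (74.9 - j776.7) = -0.01213 - j0.004531 A.
Step 7 — Convert to polar: |I| = 0.01294 A, ∠I = -159.5°.

I = 0.01294∠-159.5° A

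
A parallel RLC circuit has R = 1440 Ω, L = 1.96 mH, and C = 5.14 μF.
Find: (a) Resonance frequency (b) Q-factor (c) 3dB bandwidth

Step 1 — Resonance: ω₀ = 1/√(LC) = 1/√(0.00196·5.14e-06) = 9963 rad/s.
Step 2 — f₀ = ω₀/(2π) = 1586 Hz.
Step 3 — Parallel Q: Q = R/(ω₀L) = 1440/(9963·0.00196) = 73.74.
Step 4 — Bandwidth: Δω = ω₀/Q = 135.1 rad/s; BW = Δω/(2π) = 21.5 Hz.

(a) f₀ = 1586 Hz  (b) Q = 73.74  (c) BW = 21.5 Hz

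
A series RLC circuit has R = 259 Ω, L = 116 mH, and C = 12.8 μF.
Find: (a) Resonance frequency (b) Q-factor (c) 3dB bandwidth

Step 1 — Resonance condition Im(Z)=0 gives ω₀ = 1/√(LC).
Step 2 — ω₀ = 1/√(0.116·1.28e-05) = 820.7 rad/s.
Step 3 — f₀ = ω₀/(2π) = 130.6 Hz.
Step 4 — Series Q: Q = ω₀L/R = 820.7·0.116/259 = 0.3676.
Step 5 — 3dB bandwidth: Δω = ω₀/Q = 2233 rad/s; BW = Δω/(2π) = 355.4 Hz.

(a) f₀ = 130.6 Hz  (b) Q = 0.3676  (c) BW = 355.4 Hz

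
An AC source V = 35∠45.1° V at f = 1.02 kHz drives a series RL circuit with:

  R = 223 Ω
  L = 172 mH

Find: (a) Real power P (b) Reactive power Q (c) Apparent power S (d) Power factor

Step 1 — Angular frequency: ω = 2π·f = 2π·1020 = 6409 rad/s.
Step 2 — Component impedances:
  R: Z = R = 223 Ω
  L: Z = jωL = j·6409·0.172 = 0 + j1102 Ω
Step 3 — Series combination: Z_total = R + L = 223 + j1102 Ω = 1125∠78.6° Ω.
Step 4 — Source phasor: V = 35∠45.1° V = 24.71 + j24.79 V.
Step 5 — Current: I = V / Z = 0.02596 - j0.01716 A = 0.03112∠-33.5° A.
Step 6 — Complex power: S = V·I* = 0.216 + j1.068 VA.
Step 7 — Real power: P = Re(S) = 0.216 W.
Step 8 — Reactive power: Q = Im(S) = 1.068 VAR.
Step 9 — Apparent power: |S| = 1.089 VA.
Step 10 — Power factor: PF = P/|S| = 0.1983 (lagging).

(a) P = 0.216 W  (b) Q = 1.068 VAR  (c) S = 1.089 VA  (d) PF = 0.1983 (lagging)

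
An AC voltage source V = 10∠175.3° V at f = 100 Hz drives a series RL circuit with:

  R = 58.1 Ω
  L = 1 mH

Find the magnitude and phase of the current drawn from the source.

Step 1 — Angular frequency: ω = 2π·f = 2π·100 = 628.3 rad/s.
Step 2 — Component impedances:
  R: Z = R = 58.1 Ω
  L: Z = jωL = j·628.3·0.001 = 0 + j0.6283 Ω
Step 3 — Series combination: Z_total = R + L = 58.1 + j0.6283 Ω = 58.1∠0.6° Ω.
Step 4 — Source phasor: V = 10∠175.3° V = -9.966 + j0.8194 V.
Step 5 — Ohm's law: I = V / Z_total = (-9.966 + j0.8194) / (58.1 + j0.6283) = -0.1714 + j0.01596 A.
Step 6 — Convert to polar: |I| = 0.1721 A, ∠I = 174.7°.

I = 0.1721∠174.7° A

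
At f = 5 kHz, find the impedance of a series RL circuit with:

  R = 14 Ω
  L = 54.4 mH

Step 1 — Angular frequency: ω = 2π·f = 2π·5000 = 3.142e+04 rad/s.
Step 2 — Component impedances:
  R: Z = R = 14 Ω
  L: Z = jωL = j·3.142e+04·0.0544 = 0 + j1709 Ω
Step 3 — Series combination: Z_total = R + L = 14 + j1709 Ω = 1709∠89.5° Ω.

Z = 14 + j1709 Ω = 1709∠89.5° Ω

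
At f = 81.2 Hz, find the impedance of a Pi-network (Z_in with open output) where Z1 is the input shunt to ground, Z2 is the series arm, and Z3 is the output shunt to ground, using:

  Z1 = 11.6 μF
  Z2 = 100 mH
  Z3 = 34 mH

Step 1 — Angular frequency: ω = 2π·f = 2π·81.2 = 510.2 rad/s.
Step 2 — Component impedances:
  Z1: Z = 1/(jωC) = -j/(ω·C) = 0 - j169 Ω
  Z2: Z = jωL = j·510.2·0.1 = 0 + j51.02 Ω
  Z3: Z = jωL = j·510.2·0.034 = 0 + j17.35 Ω
Step 3 — With open output, the series arm Z2 and the output shunt Z3 appear in series to ground: Z2 + Z3 = 0 + j68.37 Ω.
Step 4 — Parallel with input shunt Z1: Z_in = Z1 || (Z2 + Z3) = 0 + j114.8 Ω = 114.8∠90.0° Ω.

Z = 0 + j114.8 Ω = 114.8∠90.0° Ω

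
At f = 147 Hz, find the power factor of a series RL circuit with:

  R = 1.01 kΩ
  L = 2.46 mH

Step 1 — Angular frequency: ω = 2π·f = 2π·147 = 923.6 rad/s.
Step 2 — Component impedances:
  R: Z = R = 1010 Ω
  L: Z = jωL = j·923.6·0.00246 = 0 + j2.272 Ω
Step 3 — Series combination: Z_total = R + L = 1010 + j2.272 Ω = 1010∠0.1° Ω.
Step 4 — Power factor: PF = cos(φ) = Re(Z)/|Z| = 1010/1010 = 1.
Step 5 — Type: Im(Z) = 2.272 ⇒ lagging (phase φ = 0.1°).

PF = 1 (lagging, φ = 0.1°)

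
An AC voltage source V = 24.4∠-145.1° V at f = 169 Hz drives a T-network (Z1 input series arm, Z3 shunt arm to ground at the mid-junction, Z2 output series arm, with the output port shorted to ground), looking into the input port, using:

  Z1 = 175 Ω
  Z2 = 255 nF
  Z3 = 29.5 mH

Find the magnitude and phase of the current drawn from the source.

Step 1 — Angular frequency: ω = 2π·f = 2π·169 = 1062 rad/s.
Step 2 — Component impedances:
  Z1: Z = R = 175 Ω
  Z2: Z = 1/(jωC) = -j/(ω·C) = 0 - j3693 Ω
  Z3: Z = jωL = j·1062·0.0295 = 0 + j31.32 Ω
Step 3 — With the output port shorted to ground, the output series arm Z2 runs from the junction to ground; the shunt arm Z3 also runs from the junction to ground. They appear in parallel: Z3 || Z2 = 0 + j31.59 Ω.
Step 4 — Series with input arm Z1: Z_in = Z1 + (Z3 || Z2) = 175 + j31.59 Ω = 177.8∠10.2° Ω.
Step 5 — Source phasor: V = 24.4∠-145.1° V = -20.01 - j13.96 V.
Step 6 — Ohm's law: I = V / Z_total = (-20.01 - j13.96) / (175 + j31.59) = -0.1247 - j0.05726 A.
Step 7 — Convert to polar: |I| = 0.1372 A, ∠I = -155.3°.

I = 0.1372∠-155.3° A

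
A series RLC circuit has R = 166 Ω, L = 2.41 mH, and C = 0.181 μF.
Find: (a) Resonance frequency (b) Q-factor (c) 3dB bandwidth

Step 1 — Resonance: ω₀ = 1/√(LC) = 1/√(0.00241·1.81e-07) = 4.788e+04 rad/s.
Step 2 — f₀ = ω₀/(2π) = 7620 Hz.
Step 3 — Series Q: Q = ω₀L/R = 4.788e+04·0.00241/166 = 0.6951.
Step 4 — Bandwidth: Δω = ω₀/Q = 6.888e+04 rad/s; BW = Δω/(2π) = 1.096e+04 Hz.

(a) f₀ = 7620 Hz  (b) Q = 0.6951  (c) BW = 1.096e+04 Hz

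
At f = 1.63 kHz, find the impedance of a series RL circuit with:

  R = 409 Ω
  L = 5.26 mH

Step 1 — Angular frequency: ω = 2π·f = 2π·1630 = 1.024e+04 rad/s.
Step 2 — Component impedances:
  R: Z = R = 409 Ω
  L: Z = jωL = j·1.024e+04·0.00526 = 0 + j53.87 Ω
Step 3 — Series combination: Z_total = R + L = 409 + j53.87 Ω = 412.5∠7.5° Ω.

Z = 409 + j53.87 Ω = 412.5∠7.5° Ω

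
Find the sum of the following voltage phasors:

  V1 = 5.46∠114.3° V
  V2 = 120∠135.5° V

Step 1 — Convert each phasor to rectangular form:
  V1 = 5.46·(cos(114.3°) + j·sin(114.3°)) = -2.247 + j4.976 V
  V2 = 120·(cos(135.5°) + j·sin(135.5°)) = -85.59 + j84.11 V
Step 2 — Sum components: V_total = -87.84 + j89.09 V.
Step 3 — Convert to polar: |V_total| = 125.1 V, ∠V_total = 134.6°.

V_total = 125.1∠134.6° V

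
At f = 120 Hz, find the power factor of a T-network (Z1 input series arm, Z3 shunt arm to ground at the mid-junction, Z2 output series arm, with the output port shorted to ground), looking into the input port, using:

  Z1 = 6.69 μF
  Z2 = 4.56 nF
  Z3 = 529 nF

Step 1 — Angular frequency: ω = 2π·f = 2π·120 = 754 rad/s.
Step 2 — Component impedances:
  Z1: Z = 1/(jωC) = -j/(ω·C) = 0 - j198.2 Ω
  Z2: Z = 1/(jωC) = -j/(ω·C) = 0 - j2.909e+05 Ω
  Z3: Z = 1/(jωC) = -j/(ω·C) = 0 - j2507 Ω
Step 3 — With the output port shorted to ground, the output series arm Z2 runs from the junction to ground; the shunt arm Z3 also runs from the junction to ground. They appear in parallel: Z3 || Z2 = 0 - j2486 Ω.
Step 4 — Series with input arm Z1: Z_in = Z1 + (Z3 || Z2) = 0 - j2684 Ω = 2684∠-90.0° Ω.
Step 5 — Power factor: PF = cos(φ) = Re(Z)/|Z| = 0/2684 = 0.
Step 6 — Type: Im(Z) = -2684 ⇒ leading (phase φ = -90.0°).

PF = 0 (leading, φ = -90.0°)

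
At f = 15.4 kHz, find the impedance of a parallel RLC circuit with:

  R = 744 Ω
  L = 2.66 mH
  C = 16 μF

Step 1 — Angular frequency: ω = 2π·f = 2π·1.54e+04 = 9.676e+04 rad/s.
Step 2 — Component impedances:
  R: Z = R = 744 Ω
  L: Z = jωL = j·9.676e+04·0.00266 = 0 + j257.4 Ω
  C: Z = 1/(jωC) = -j/(ω·C) = 0 - j0.6459 Ω
Step 3 — Parallel combination: 1/Z_total = 1/R + 1/L + 1/C; Z_total = 0.0005636 - j0.6475 Ω = 0.6475∠-90.0° Ω.

Z = 0.0005636 - j0.6475 Ω = 0.6475∠-90.0° Ω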